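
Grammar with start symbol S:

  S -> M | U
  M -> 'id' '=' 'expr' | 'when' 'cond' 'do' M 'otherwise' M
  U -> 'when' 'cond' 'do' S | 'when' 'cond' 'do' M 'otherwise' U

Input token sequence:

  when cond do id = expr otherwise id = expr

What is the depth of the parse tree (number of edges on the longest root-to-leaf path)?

3

[S [M when cond do [M id = expr] otherwise [M id = expr]]]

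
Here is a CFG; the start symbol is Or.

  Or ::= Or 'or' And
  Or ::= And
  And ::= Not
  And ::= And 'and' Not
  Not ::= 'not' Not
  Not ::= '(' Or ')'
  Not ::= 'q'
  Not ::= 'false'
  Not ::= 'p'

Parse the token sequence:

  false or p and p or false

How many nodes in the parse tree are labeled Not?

[Or [Or [Or [And [Not false]]] or [And [And [Not p]] and [Not p]]] or [And [Not false]]]

4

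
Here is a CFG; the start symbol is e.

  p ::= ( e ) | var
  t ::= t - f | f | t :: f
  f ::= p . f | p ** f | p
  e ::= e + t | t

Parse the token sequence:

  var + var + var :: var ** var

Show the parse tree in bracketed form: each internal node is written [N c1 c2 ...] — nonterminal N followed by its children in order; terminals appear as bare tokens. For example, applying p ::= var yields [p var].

[e [e [e [t [f [p var]]]] + [t [f [p var]]]] + [t [t [f [p var]]] :: [f [p var] ** [f [p var]]]]]

e
e + t
e + t + t
t + t + t
f + t + t
p + t + t
var + t + t
var + f + t
var + p + t
var + var + t
var + var + t :: f
var + var + f :: f
var + var + p :: f
var + var + var :: f
var + var + var :: p ** f
var + var + var :: var ** f
var + var + var :: var ** p
var + var + var :: var ** var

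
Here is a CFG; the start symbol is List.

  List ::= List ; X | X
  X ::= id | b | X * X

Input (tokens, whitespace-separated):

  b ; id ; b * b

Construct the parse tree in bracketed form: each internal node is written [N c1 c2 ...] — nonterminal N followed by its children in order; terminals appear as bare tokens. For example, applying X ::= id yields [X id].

[List [List [List [X b]] ; [X id]] ; [X [X b] * [X b]]]

List
List ; X
List ; X ; X
X ; X ; X
b ; X ; X
b ; id ; X
b ; id ; X * X
b ; id ; b * X
b ; id ; b * b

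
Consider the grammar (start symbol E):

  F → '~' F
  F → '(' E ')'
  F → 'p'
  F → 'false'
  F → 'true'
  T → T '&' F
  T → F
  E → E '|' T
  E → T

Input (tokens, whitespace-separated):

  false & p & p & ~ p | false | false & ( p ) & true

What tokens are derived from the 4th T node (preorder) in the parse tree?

false

[E [E [E [T [T [T [T [F false]] & [F p]] & [F p]] & [F ~ [F p]]]] | [T [F false]]] | [T [T [T [F false]] & [F ( [E [T [F p]]] )]] & [F true]]]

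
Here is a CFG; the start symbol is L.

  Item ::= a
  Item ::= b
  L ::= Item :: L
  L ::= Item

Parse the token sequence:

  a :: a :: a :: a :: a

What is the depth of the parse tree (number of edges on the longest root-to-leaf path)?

6

[L [Item a] :: [L [Item a] :: [L [Item a] :: [L [Item a] :: [L [Item a]]]]]]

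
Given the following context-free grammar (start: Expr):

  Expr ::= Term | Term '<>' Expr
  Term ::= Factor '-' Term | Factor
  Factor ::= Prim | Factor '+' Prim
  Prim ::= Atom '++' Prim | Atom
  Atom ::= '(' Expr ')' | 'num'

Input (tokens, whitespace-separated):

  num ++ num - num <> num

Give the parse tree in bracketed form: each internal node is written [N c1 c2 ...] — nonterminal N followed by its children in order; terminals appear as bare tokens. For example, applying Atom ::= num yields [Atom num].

Expr
Term <> Expr
Factor - Term <> Expr
Prim - Term <> Expr
Atom ++ Prim - Term <> Expr
num ++ Prim - Term <> Expr
num ++ Atom - Term <> Expr
num ++ num - Term <> Expr
num ++ num - Factor <> Expr
num ++ num - Prim <> Expr
num ++ num - Atom <> Expr
num ++ num - num <> Expr
num ++ num - num <> Term
num ++ num - num <> Factor
num ++ num - num <> Prim
num ++ num - num <> Atom
num ++ num - num <> num

[Expr [Term [Factor [Prim [Atom num] ++ [Prim [Atom num]]]] - [Term [Factor [Prim [Atom num]]]]] <> [Expr [Term [Factor [Prim [Atom num]]]]]]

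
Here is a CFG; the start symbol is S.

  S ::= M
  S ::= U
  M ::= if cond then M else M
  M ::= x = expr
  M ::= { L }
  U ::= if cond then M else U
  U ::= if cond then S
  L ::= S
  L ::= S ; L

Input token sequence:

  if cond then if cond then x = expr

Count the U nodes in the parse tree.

2

[S [U if cond then [S [U if cond then [S [M x = expr]]]]]]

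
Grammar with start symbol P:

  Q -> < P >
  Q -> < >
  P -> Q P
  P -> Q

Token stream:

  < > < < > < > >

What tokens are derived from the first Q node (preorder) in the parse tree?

[P [Q < >] [P [Q < [P [Q < >] [P [Q < >]]] >]]]

< >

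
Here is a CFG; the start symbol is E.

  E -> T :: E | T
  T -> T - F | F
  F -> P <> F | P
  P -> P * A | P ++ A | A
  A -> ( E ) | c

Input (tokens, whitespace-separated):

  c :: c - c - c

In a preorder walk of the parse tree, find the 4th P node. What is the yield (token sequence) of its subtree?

c

[E [T [F [P [A c]]]] :: [E [T [T [T [F [P [A c]]]] - [F [P [A c]]]] - [F [P [A c]]]]]]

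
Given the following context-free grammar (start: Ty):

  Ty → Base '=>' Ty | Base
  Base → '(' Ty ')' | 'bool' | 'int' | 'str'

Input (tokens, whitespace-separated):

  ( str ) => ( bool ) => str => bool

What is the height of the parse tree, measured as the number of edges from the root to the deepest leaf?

5

[Ty [Base ( [Ty [Base str]] )] => [Ty [Base ( [Ty [Base bool]] )] => [Ty [Base str] => [Ty [Base bool]]]]]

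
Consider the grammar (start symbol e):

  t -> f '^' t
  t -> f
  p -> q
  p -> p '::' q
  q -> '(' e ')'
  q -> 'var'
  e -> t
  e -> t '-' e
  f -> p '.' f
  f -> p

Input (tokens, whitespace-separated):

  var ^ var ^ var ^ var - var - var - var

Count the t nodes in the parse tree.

7

[e [t [f [p [q var]]] ^ [t [f [p [q var]]] ^ [t [f [p [q var]]] ^ [t [f [p [q var]]]]]]] - [e [t [f [p [q var]]]] - [e [t [f [p [q var]]]] - [e [t [f [p [q var]]]]]]]]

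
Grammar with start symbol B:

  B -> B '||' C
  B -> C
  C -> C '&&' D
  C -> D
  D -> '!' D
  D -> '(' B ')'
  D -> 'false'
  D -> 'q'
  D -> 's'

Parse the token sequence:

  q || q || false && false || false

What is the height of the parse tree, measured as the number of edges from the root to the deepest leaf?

6

[B [B [B [B [C [D q]]] || [C [D q]]] || [C [C [D false]] && [D false]]] || [C [D false]]]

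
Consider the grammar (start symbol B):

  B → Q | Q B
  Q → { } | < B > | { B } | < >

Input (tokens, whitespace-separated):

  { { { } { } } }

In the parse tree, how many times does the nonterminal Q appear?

[B [Q { [B [Q { [B [Q { }] [B [Q { }]]] }]] }]]

4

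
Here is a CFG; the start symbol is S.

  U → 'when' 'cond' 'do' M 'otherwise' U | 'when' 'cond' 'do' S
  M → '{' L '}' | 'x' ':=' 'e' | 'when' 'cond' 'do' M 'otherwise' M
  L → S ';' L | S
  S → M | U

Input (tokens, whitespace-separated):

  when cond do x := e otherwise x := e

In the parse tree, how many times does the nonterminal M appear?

[S [M when cond do [M x := e] otherwise [M x := e]]]

3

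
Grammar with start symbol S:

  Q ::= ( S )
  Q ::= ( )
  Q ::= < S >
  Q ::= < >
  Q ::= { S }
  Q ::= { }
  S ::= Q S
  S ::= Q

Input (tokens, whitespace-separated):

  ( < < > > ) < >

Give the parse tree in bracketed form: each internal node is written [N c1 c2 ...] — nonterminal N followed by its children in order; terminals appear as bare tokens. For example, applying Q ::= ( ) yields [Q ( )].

[S [Q ( [S [Q < [S [Q < >]] >]] )] [S [Q < >]]]

S
Q S
( S ) S
( Q ) S
( < S > ) S
( < Q > ) S
( < < > > ) S
( < < > > ) Q
( < < > > ) < >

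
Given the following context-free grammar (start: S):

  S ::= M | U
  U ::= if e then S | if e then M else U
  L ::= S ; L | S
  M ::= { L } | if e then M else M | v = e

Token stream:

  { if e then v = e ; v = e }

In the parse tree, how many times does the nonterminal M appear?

[S [M { [L [S [U if e then [S [M v = e]]]] ; [L [S [M v = e]]]] }]]

3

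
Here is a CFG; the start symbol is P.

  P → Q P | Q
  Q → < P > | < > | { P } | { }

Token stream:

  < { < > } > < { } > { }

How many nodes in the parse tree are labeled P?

6

[P [Q < [P [Q { [P [Q < >]] }]] >] [P [Q < [P [Q { }]] >] [P [Q { }]]]]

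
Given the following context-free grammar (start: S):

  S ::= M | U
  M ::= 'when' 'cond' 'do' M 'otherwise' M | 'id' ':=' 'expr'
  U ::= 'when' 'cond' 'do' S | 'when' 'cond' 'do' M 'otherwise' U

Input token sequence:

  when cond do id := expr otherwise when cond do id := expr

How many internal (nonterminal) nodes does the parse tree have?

6

[S [U when cond do [M id := expr] otherwise [U when cond do [S [M id := expr]]]]]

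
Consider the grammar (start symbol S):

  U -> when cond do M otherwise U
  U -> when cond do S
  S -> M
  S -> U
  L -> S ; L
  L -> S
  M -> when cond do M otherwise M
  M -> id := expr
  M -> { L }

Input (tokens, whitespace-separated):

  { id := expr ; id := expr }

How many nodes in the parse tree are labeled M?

[S [M { [L [S [M id := expr]] ; [L [S [M id := expr]]]] }]]

3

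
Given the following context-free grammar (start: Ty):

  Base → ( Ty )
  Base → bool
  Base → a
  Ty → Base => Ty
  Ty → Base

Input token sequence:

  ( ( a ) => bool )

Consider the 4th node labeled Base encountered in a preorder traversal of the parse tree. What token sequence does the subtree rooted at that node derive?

bool

[Ty [Base ( [Ty [Base ( [Ty [Base a]] )] => [Ty [Base bool]]] )]]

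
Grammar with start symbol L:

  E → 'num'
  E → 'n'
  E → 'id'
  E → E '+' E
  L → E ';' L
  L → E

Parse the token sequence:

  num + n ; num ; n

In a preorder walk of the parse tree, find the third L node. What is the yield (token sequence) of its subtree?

[L [E [E num] + [E n]] ; [L [E num] ; [L [E n]]]]

n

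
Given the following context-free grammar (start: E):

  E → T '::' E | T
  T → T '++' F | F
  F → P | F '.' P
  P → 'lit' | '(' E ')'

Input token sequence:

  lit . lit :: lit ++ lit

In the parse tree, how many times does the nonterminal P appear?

4

[E [T [F [F [P lit]] . [P lit]]] :: [E [T [T [F [P lit]]] ++ [F [P lit]]]]]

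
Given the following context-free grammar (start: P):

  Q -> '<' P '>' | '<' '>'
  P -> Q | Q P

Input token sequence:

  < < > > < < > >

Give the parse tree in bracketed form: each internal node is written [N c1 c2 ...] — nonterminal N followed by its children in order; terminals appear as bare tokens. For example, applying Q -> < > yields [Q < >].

P
Q P
< P > P
< Q > P
< < > > P
< < > > Q
< < > > < P >
< < > > < Q >
< < > > < < > >

[P [Q < [P [Q < >]] >] [P [Q < [P [Q < >]] >]]]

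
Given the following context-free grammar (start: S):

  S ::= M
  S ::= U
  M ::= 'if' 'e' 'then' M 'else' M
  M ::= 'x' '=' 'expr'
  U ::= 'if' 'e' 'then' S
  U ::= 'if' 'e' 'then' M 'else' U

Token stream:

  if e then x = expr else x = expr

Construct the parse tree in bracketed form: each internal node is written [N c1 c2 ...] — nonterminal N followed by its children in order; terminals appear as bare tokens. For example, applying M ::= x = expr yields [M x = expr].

[S [M if e then [M x = expr] else [M x = expr]]]

S
M
if e then M else M
if e then x = expr else M
if e then x = expr else x = expr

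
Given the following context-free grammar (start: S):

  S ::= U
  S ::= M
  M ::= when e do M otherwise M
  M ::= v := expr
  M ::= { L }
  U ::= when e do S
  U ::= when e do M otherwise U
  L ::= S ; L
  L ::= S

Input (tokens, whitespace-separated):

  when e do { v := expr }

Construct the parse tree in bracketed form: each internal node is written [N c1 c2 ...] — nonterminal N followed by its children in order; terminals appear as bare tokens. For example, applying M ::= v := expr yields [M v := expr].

S
U
when e do S
when e do M
when e do { L }
when e do { S }
when e do { M }
when e do { v := expr }

[S [U when e do [S [M { [L [S [M v := expr]]] }]]]]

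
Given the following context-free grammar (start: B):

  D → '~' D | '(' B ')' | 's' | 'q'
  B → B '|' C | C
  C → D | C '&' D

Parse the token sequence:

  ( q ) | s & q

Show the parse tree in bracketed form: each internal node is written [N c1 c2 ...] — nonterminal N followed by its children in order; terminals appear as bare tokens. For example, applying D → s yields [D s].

B
B | C
C | C
D | C
( B ) | C
( C ) | C
( D ) | C
( q ) | C
( q ) | C & D
( q ) | D & D
( q ) | s & D
( q ) | s & q

[B [B [C [D ( [B [C [D q]]] )]]] | [C [C [D s]] & [D q]]]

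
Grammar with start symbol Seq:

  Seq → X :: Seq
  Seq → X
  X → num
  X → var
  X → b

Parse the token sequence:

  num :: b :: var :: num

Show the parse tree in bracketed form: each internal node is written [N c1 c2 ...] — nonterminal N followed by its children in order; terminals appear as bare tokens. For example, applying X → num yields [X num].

Seq
X :: Seq
num :: Seq
num :: X :: Seq
num :: b :: Seq
num :: b :: X :: Seq
num :: b :: var :: Seq
num :: b :: var :: X
num :: b :: var :: num

[Seq [X num] :: [Seq [X b] :: [Seq [X var] :: [Seq [X num]]]]]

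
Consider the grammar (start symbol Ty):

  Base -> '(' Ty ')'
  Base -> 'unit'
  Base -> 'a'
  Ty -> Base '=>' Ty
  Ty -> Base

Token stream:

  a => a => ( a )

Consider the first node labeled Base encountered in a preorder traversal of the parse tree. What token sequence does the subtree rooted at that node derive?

a

[Ty [Base a] => [Ty [Base a] => [Ty [Base ( [Ty [Base a]] )]]]]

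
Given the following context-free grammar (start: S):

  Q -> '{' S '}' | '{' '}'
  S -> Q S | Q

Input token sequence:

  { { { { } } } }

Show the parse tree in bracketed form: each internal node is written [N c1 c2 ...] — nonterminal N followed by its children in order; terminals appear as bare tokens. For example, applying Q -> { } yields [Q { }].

[S [Q { [S [Q { [S [Q { [S [Q { }]] }]] }]] }]]

S
Q
{ S }
{ Q }
{ { S } }
{ { Q } }
{ { { S } } }
{ { { Q } } }
{ { { { } } } }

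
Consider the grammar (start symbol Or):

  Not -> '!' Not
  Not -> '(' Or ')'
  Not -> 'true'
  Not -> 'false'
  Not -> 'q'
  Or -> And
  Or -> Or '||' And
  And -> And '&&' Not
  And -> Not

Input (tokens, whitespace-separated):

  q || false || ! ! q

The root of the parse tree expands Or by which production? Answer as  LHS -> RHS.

Or -> Or '||' And

[Or [Or [Or [And [Not q]]] || [And [Not false]]] || [And [Not ! [Not ! [Not q]]]]]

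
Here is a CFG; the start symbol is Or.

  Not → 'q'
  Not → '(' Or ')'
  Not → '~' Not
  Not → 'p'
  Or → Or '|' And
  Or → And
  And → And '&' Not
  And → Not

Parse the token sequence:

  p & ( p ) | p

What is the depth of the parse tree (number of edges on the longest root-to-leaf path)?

[Or [Or [And [And [Not p]] & [Not ( [Or [And [Not p]]] )]]] | [And [Not p]]]

7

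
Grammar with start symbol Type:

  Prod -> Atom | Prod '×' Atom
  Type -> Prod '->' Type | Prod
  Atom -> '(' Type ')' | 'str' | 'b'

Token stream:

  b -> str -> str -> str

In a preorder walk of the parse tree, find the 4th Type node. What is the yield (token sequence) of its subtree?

[Type [Prod [Atom b]] -> [Type [Prod [Atom str]] -> [Type [Prod [Atom str]] -> [Type [Prod [Atom str]]]]]]

str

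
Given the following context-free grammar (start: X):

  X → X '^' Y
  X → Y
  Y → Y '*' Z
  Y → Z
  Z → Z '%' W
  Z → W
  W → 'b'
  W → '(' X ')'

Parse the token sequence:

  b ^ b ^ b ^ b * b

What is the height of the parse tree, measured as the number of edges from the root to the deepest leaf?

[X [X [X [X [Y [Z [W b]]]] ^ [Y [Z [W b]]]] ^ [Y [Z [W b]]]] ^ [Y [Y [Z [W b]]] * [Z [W b]]]]

7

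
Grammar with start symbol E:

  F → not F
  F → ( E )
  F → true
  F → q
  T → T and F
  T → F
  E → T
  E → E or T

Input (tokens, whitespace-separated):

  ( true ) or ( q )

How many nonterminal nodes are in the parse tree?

[E [E [T [F ( [E [T [F true]]] )]]] or [T [F ( [E [T [F q]]] )]]]

12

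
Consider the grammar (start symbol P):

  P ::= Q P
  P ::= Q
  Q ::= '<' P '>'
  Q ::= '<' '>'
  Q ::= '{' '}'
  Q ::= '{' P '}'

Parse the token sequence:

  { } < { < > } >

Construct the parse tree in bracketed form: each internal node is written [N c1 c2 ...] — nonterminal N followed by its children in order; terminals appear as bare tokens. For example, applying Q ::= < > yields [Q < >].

P
Q P
{ } P
{ } Q
{ } < P >
{ } < Q >
{ } < { P } >
{ } < { Q } >
{ } < { < > } >

[P [Q { }] [P [Q < [P [Q { [P [Q < >]] }]] >]]]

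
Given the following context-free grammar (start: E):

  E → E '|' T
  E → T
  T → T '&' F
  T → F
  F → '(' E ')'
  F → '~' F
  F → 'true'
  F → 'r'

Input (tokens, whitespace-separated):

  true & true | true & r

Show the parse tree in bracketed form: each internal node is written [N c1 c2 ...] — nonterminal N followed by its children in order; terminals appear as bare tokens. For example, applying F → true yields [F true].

[E [E [T [T [F true]] & [F true]]] | [T [T [F true]] & [F r]]]

E
E | T
T | T
T & F | T
F & F | T
true & F | T
true & true | T
true & true | T & F
true & true | F & F
true & true | true & F
true & true | true & r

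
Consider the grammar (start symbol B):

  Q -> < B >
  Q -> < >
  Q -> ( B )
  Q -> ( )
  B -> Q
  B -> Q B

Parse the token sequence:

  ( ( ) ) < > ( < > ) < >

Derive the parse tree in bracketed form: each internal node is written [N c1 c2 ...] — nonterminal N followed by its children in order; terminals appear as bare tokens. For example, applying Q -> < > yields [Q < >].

[B [Q ( [B [Q ( )]] )] [B [Q < >] [B [Q ( [B [Q < >]] )] [B [Q < >]]]]]

B
Q B
( B ) B
( Q ) B
( ( ) ) B
( ( ) ) Q B
( ( ) ) < > B
( ( ) ) < > Q B
( ( ) ) < > ( B ) B
( ( ) ) < > ( Q ) B
( ( ) ) < > ( < > ) B
( ( ) ) < > ( < > ) Q
( ( ) ) < > ( < > ) < >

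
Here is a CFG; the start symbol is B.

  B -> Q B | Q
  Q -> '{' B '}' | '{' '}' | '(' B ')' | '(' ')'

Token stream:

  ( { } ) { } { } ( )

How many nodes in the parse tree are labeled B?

5

[B [Q ( [B [Q { }]] )] [B [Q { }] [B [Q { }] [B [Q ( )]]]]]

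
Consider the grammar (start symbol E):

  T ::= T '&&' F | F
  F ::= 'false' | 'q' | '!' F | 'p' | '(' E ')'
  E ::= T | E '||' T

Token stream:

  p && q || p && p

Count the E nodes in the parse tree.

[E [E [T [T [F p]] && [F q]]] || [T [T [F p]] && [F p]]]

2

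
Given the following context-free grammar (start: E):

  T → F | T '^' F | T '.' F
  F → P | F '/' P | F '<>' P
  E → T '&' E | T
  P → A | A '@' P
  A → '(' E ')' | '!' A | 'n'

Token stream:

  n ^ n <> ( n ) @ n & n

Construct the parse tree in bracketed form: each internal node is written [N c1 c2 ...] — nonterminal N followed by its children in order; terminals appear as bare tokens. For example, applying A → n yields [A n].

[E [T [T [F [P [A n]]]] ^ [F [F [P [A n]]] <> [P [A ( [E [T [F [P [A n]]]]] )] @ [P [A n]]]]] & [E [T [F [P [A n]]]]]]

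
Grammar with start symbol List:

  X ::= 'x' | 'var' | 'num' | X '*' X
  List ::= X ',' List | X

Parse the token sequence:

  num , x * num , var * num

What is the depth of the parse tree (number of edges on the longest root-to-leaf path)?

[List [X num] , [List [X [X x] * [X num]] , [List [X [X var] * [X num]]]]]

5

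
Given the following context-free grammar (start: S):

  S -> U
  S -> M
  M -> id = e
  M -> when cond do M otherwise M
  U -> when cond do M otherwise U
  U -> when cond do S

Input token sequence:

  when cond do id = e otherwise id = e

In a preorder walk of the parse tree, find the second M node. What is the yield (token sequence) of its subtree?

id = e

[S [M when cond do [M id = e] otherwise [M id = e]]]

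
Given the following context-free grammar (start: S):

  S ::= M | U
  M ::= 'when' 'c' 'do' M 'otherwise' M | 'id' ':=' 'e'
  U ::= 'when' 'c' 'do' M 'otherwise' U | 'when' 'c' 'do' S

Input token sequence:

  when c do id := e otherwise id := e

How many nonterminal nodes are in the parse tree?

[S [M when c do [M id := e] otherwise [M id := e]]]

4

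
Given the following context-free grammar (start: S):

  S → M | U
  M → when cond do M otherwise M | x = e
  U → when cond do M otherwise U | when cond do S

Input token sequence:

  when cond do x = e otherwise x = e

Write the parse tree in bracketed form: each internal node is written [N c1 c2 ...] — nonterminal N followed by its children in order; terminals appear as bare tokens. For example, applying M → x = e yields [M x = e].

[S [M when cond do [M x = e] otherwise [M x = e]]]

S
M
when cond do M otherwise M
when cond do x = e otherwise M
when cond do x = e otherwise x = e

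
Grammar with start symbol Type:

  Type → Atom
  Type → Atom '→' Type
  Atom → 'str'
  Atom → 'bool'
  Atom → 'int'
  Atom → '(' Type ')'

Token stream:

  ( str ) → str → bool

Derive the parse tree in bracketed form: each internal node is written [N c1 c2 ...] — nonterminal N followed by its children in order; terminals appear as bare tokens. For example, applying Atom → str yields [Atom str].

Type
Atom → Type
( Type ) → Type
( Atom ) → Type
( str ) → Type
( str ) → Atom → Type
( str ) → str → Type
( str ) → str → Atom
( str ) → str → bool

[Type [Atom ( [Type [Atom str]] )] → [Type [Atom str] → [Type [Atom bool]]]]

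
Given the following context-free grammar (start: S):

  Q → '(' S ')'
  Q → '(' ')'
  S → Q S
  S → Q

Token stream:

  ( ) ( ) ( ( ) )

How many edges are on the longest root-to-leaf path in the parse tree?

6

[S [Q ( )] [S [Q ( )] [S [Q ( [S [Q ( )]] )]]]]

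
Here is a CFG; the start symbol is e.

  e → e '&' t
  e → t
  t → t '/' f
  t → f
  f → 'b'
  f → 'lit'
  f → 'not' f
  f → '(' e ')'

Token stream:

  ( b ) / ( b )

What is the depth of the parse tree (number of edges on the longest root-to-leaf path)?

7

[e [t [t [f ( [e [t [f b]]] )]] / [f ( [e [t [f b]]] )]]]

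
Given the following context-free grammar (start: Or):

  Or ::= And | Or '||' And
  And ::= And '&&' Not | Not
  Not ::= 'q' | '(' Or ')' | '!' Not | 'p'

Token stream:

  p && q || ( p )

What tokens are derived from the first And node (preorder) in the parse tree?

p && q

[Or [Or [And [And [Not p]] && [Not q]]] || [And [Not ( [Or [And [Not p]]] )]]]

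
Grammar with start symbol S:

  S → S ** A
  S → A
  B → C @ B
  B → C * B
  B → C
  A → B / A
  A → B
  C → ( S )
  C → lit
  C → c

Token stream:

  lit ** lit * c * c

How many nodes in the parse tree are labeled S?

2

[S [S [A [B [C lit]]]] ** [A [B [C lit] * [B [C c] * [B [C c]]]]]]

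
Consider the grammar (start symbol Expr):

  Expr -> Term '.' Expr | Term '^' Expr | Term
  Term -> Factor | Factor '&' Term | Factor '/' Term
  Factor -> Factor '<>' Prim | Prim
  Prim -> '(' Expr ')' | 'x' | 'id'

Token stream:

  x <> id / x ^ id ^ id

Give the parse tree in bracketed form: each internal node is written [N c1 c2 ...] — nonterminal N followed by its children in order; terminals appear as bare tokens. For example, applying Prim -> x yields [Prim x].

Expr
Term ^ Expr
Factor / Term ^ Expr
Factor <> Prim / Term ^ Expr
Prim <> Prim / Term ^ Expr
x <> Prim / Term ^ Expr
x <> id / Term ^ Expr
x <> id / Factor ^ Expr
x <> id / Prim ^ Expr
x <> id / x ^ Expr
x <> id / x ^ Term ^ Expr
x <> id / x ^ Factor ^ Expr
x <> id / x ^ Prim ^ Expr
x <> id / x ^ id ^ Expr
x <> id / x ^ id ^ Term
x <> id / x ^ id ^ Factor
x <> id / x ^ id ^ Prim
x <> id / x ^ id ^ id

[Expr [Term [Factor [Factor [Prim x]] <> [Prim id]] / [Term [Factor [Prim x]]]] ^ [Expr [Term [Factor [Prim id]]] ^ [Expr [Term [Factor [Prim id]]]]]]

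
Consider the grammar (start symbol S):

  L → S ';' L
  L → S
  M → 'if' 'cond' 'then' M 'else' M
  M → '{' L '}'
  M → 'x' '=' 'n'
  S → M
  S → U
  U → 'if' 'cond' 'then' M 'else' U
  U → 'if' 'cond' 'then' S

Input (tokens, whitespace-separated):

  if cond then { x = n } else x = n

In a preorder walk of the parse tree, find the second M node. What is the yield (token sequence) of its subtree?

{ x = n }

[S [M if cond then [M { [L [S [M x = n]]] }] else [M x = n]]]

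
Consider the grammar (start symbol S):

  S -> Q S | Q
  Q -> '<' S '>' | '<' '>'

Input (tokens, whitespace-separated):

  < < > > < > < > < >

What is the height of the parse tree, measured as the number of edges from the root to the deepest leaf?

[S [Q < [S [Q < >]] >] [S [Q < >] [S [Q < >] [S [Q < >]]]]]

5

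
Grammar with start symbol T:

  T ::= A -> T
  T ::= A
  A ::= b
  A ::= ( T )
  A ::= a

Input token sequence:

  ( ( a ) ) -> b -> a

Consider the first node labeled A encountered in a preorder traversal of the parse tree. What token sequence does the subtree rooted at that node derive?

( ( a ) )

[T [A ( [T [A ( [T [A a]] )]] )] -> [T [A b] -> [T [A a]]]]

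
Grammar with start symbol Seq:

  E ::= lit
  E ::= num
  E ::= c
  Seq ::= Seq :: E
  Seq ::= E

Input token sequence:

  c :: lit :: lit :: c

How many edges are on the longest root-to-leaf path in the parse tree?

[Seq [Seq [Seq [Seq [E c]] :: [E lit]] :: [E lit]] :: [E c]]

5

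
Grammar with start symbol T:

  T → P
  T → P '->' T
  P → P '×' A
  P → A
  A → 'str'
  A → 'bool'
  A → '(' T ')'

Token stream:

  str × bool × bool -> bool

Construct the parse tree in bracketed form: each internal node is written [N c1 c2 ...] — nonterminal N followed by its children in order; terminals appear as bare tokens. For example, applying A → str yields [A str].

T
P -> T
P × A -> T
P × A × A -> T
A × A × A -> T
str × A × A -> T
str × bool × A -> T
str × bool × bool -> T
str × bool × bool -> P
str × bool × bool -> A
str × bool × bool -> bool

[T [P [P [P [A str]] × [A bool]] × [A bool]] -> [T [P [A bool]]]]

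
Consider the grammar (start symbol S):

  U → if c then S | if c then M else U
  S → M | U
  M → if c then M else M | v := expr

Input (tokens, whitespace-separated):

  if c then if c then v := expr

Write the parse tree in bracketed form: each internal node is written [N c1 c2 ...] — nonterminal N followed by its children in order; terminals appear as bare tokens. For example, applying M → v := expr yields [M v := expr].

[S [U if c then [S [U if c then [S [M v := expr]]]]]]

S
U
if c then S
if c then U
if c then if c then S
if c then if c then M
if c then if c then v := expr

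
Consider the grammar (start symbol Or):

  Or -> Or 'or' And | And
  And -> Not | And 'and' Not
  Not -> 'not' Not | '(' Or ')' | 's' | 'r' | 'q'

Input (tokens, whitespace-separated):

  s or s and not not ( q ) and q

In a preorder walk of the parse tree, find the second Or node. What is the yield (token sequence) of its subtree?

[Or [Or [And [Not s]]] or [And [And [And [Not s]] and [Not not [Not not [Not ( [Or [And [Not q]]] )]]]] and [Not q]]]

s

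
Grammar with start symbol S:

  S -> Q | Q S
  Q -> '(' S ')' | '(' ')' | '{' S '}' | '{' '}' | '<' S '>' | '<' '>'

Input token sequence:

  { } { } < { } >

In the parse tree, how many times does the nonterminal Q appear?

4

[S [Q { }] [S [Q { }] [S [Q < [S [Q { }]] >]]]]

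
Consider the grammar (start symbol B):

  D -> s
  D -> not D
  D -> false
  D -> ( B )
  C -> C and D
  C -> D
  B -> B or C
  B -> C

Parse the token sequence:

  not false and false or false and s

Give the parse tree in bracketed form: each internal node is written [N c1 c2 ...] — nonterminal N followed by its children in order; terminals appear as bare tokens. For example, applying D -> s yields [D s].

B
B or C
C or C
C and D or C
D and D or C
not D and D or C
not false and D or C
not false and false or C
not false and false or C and D
not false and false or D and D
not false and false or false and D
not false and false or false and s

[B [B [C [C [D not [D false]]] and [D false]]] or [C [C [D false]] and [D s]]]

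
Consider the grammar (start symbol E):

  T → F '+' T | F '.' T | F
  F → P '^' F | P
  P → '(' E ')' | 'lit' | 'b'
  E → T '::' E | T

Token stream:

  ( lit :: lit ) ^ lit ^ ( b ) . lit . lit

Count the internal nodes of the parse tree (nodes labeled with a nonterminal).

26

[E [T [F [P ( [E [T [F [P lit]]] :: [E [T [F [P lit]]]]] )] ^ [F [P lit] ^ [F [P ( [E [T [F [P b]]]] )]]]] . [T [F [P lit]] . [T [F [P lit]]]]]]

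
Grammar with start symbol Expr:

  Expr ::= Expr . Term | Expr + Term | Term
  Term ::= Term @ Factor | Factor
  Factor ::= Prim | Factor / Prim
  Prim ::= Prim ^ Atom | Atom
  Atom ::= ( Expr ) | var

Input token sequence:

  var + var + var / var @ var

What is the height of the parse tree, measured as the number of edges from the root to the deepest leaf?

7

[Expr [Expr [Expr [Term [Factor [Prim [Atom var]]]]] + [Term [Factor [Prim [Atom var]]]]] + [Term [Term [Factor [Factor [Prim [Atom var]]] / [Prim [Atom var]]]] @ [Factor [Prim [Atom var]]]]]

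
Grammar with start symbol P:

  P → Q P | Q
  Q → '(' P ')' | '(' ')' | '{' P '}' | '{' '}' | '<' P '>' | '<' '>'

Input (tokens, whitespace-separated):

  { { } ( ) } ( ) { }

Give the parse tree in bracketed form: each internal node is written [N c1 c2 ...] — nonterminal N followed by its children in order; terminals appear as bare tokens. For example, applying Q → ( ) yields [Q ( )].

[P [Q { [P [Q { }] [P [Q ( )]]] }] [P [Q ( )] [P [Q { }]]]]

P
Q P
{ P } P
{ Q P } P
{ { } P } P
{ { } Q } P
{ { } ( ) } P
{ { } ( ) } Q P
{ { } ( ) } ( ) P
{ { } ( ) } ( ) Q
{ { } ( ) } ( ) { }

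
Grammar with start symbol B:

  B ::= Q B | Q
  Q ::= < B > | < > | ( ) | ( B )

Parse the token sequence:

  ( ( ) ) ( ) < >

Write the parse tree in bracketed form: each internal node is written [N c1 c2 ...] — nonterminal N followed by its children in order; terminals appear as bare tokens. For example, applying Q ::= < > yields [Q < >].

B
Q B
( B ) B
( Q ) B
( ( ) ) B
( ( ) ) Q B
( ( ) ) ( ) B
( ( ) ) ( ) Q
( ( ) ) ( ) < >

[B [Q ( [B [Q ( )]] )] [B [Q ( )] [B [Q < >]]]]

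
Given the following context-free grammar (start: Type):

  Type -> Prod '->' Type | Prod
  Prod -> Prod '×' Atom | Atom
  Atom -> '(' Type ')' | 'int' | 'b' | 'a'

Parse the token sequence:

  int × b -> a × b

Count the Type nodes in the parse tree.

2

[Type [Prod [Prod [Atom int]] × [Atom b]] -> [Type [Prod [Prod [Atom a]] × [Atom b]]]]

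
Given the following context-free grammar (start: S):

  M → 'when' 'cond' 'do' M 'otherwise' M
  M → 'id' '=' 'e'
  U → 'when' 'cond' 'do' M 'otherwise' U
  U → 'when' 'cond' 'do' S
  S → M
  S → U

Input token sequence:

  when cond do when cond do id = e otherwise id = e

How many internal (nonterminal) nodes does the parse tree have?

6

[S [U when cond do [S [M when cond do [M id = e] otherwise [M id = e]]]]]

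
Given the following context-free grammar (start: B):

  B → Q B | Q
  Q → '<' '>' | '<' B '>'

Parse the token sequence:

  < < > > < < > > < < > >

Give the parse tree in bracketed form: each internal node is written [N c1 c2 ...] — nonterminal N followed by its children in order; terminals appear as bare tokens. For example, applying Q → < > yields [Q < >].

B
Q B
< B > B
< Q > B
< < > > B
< < > > Q B
< < > > < B > B
< < > > < Q > B
< < > > < < > > B
< < > > < < > > Q
< < > > < < > > < B >
< < > > < < > > < Q >
< < > > < < > > < < > >

[B [Q < [B [Q < >]] >] [B [Q < [B [Q < >]] >] [B [Q < [B [Q < >]] >]]]]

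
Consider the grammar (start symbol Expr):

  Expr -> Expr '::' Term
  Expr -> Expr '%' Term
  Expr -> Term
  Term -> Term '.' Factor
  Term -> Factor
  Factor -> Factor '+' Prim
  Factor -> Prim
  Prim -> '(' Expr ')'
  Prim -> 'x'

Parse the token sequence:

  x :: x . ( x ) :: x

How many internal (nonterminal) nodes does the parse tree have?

19

[Expr [Expr [Expr [Term [Factor [Prim x]]]] :: [Term [Term [Factor [Prim x]]] . [Factor [Prim ( [Expr [Term [Factor [Prim x]]]] )]]]] :: [Term [Factor [Prim x]]]]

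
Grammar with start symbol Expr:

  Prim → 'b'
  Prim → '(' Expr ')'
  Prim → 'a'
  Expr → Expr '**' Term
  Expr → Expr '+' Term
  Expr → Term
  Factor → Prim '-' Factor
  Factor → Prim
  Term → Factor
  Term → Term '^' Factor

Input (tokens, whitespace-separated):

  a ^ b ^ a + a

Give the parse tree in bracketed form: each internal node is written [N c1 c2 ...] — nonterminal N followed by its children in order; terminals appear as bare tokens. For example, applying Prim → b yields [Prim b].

Expr
Expr + Term
Term + Term
Term ^ Factor + Term
Term ^ Factor ^ Factor + Term
Factor ^ Factor ^ Factor + Term
Prim ^ Factor ^ Factor + Term
a ^ Factor ^ Factor + Term
a ^ Prim ^ Factor + Term
a ^ b ^ Factor + Term
a ^ b ^ Prim + Term
a ^ b ^ a + Term
a ^ b ^ a + Factor
a ^ b ^ a + Prim
a ^ b ^ a + a

[Expr [Expr [Term [Term [Term [Factor [Prim a]]] ^ [Factor [Prim b]]] ^ [Factor [Prim a]]]] + [Term [Factor [Prim a]]]]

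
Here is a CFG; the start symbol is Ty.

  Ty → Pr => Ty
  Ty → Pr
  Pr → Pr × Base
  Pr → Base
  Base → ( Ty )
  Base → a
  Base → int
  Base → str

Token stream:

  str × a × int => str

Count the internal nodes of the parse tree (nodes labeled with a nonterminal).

[Ty [Pr [Pr [Pr [Base str]] × [Base a]] × [Base int]] => [Ty [Pr [Base str]]]]

10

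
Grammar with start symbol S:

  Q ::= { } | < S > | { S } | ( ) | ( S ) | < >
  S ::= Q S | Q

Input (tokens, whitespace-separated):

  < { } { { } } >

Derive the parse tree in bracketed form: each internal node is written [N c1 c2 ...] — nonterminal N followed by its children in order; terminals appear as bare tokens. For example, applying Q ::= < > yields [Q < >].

S
Q
< S >
< Q S >
< { } S >
< { } Q >
< { } { S } >
< { } { Q } >
< { } { { } } >

[S [Q < [S [Q { }] [S [Q { [S [Q { }]] }]]] >]]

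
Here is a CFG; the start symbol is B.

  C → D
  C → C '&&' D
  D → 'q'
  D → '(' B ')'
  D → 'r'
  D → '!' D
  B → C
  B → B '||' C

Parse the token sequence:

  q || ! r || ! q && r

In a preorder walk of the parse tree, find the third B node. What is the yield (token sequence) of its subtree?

q

[B [B [B [C [D q]]] || [C [D ! [D r]]]] || [C [C [D ! [D q]]] && [D r]]]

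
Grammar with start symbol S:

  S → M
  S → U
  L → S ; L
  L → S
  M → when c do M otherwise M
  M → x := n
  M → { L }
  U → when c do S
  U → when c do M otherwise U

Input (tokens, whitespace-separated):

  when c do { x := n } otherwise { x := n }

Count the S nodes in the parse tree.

3

[S [M when c do [M { [L [S [M x := n]]] }] otherwise [M { [L [S [M x := n]]] }]]]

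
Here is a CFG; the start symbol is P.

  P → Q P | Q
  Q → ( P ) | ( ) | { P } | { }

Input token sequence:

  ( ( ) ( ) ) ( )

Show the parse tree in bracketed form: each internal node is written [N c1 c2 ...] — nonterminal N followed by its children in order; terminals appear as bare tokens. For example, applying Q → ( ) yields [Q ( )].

[P [Q ( [P [Q ( )] [P [Q ( )]]] )] [P [Q ( )]]]

P
Q P
( P ) P
( Q P ) P
( ( ) P ) P
( ( ) Q ) P
( ( ) ( ) ) P
( ( ) ( ) ) Q
( ( ) ( ) ) ( )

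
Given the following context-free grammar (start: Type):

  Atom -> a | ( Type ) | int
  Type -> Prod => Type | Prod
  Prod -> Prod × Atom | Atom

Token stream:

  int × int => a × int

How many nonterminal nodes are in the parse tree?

[Type [Prod [Prod [Atom int]] × [Atom int]] => [Type [Prod [Prod [Atom a]] × [Atom int]]]]

10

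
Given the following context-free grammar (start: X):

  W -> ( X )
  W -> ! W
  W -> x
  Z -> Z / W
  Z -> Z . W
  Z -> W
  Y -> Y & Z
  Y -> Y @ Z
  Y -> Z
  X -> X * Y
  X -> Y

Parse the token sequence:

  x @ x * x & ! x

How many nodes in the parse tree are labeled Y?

[X [X [Y [Y [Z [W x]]] @ [Z [W x]]]] * [Y [Y [Z [W x]]] & [Z [W ! [W x]]]]]

4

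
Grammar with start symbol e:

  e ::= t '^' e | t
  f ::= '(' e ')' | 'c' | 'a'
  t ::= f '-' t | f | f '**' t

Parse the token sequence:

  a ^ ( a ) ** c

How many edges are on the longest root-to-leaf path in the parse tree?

7

[e [t [f a]] ^ [e [t [f ( [e [t [f a]]] )] ** [t [f c]]]]]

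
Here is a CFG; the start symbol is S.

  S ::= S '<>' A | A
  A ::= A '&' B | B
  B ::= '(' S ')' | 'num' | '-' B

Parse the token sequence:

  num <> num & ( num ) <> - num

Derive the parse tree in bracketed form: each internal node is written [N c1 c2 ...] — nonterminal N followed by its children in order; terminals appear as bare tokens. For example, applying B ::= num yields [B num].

S
S <> A
S <> A <> A
A <> A <> A
B <> A <> A
num <> A <> A
num <> A & B <> A
num <> B & B <> A
num <> num & B <> A
num <> num & ( S ) <> A
num <> num & ( A ) <> A
num <> num & ( B ) <> A
num <> num & ( num ) <> A
num <> num & ( num ) <> B
num <> num & ( num ) <> - B
num <> num & ( num ) <> - num

[S [S [S [A [B num]]] <> [A [A [B num]] & [B ( [S [A [B num]]] )]]] <> [A [B - [B num]]]]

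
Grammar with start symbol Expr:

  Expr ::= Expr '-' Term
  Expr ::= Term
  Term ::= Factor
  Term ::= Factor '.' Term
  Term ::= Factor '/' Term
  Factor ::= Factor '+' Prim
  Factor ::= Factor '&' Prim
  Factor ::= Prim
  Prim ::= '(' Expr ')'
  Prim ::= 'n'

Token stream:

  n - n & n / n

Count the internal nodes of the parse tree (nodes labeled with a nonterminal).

13

[Expr [Expr [Term [Factor [Prim n]]]] - [Term [Factor [Factor [Prim n]] & [Prim n]] / [Term [Factor [Prim n]]]]]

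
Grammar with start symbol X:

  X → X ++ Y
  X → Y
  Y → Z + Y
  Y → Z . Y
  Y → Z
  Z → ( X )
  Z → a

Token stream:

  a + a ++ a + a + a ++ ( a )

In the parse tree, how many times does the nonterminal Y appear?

7

[X [X [X [Y [Z a] + [Y [Z a]]]] ++ [Y [Z a] + [Y [Z a] + [Y [Z a]]]]] ++ [Y [Z ( [X [Y [Z a]]] )]]]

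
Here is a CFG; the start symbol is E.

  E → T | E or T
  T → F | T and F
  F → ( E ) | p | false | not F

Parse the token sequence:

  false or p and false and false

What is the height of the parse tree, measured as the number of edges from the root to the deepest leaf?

[E [E [T [F false]]] or [T [T [T [F p]] and [F false]] and [F false]]]

5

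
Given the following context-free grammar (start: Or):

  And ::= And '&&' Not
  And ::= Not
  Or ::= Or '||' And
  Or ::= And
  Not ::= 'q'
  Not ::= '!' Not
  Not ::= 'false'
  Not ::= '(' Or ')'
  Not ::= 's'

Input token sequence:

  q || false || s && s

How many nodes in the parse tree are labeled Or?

[Or [Or [Or [And [Not q]]] || [And [Not false]]] || [And [And [Not s]] && [Not s]]]

3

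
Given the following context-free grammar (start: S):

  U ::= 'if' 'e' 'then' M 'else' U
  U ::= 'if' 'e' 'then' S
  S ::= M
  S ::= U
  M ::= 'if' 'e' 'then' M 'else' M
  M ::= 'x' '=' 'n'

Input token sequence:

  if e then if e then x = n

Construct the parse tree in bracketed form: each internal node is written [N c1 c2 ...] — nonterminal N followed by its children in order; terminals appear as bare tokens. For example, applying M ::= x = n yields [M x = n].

S
U
if e then S
if e then U
if e then if e then S
if e then if e then M
if e then if e then x = n

[S [U if e then [S [U if e then [S [M x = n]]]]]]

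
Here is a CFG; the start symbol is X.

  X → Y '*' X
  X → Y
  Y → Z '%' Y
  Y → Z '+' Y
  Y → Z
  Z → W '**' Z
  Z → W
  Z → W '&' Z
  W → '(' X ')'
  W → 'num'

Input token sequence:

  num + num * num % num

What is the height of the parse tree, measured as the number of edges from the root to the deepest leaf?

6

[X [Y [Z [W num]] + [Y [Z [W num]]]] * [X [Y [Z [W num]] % [Y [Z [W num]]]]]]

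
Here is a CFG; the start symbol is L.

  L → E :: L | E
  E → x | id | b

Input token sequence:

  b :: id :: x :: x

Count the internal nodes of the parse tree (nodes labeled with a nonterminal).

[L [E b] :: [L [E id] :: [L [E x] :: [L [E x]]]]]

8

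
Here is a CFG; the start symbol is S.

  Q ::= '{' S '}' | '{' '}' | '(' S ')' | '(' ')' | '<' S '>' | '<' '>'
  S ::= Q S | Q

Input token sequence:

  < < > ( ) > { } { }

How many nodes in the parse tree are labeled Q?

5

[S [Q < [S [Q < >] [S [Q ( )]]] >] [S [Q { }] [S [Q { }]]]]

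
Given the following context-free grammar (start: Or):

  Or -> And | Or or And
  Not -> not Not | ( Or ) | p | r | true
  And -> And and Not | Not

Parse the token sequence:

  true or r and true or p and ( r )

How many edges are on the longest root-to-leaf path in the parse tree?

[Or [Or [Or [And [Not true]]] or [And [And [Not r]] and [Not true]]] or [And [And [Not p]] and [Not ( [Or [And [Not r]]] )]]]

6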